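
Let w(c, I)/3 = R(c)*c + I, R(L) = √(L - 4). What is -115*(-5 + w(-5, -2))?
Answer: 1265 + 5175*I ≈ 1265.0 + 5175.0*I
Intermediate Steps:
R(L) = √(-4 + L)
w(c, I) = 3*I + 3*c*√(-4 + c) (w(c, I) = 3*(√(-4 + c)*c + I) = 3*(c*√(-4 + c) + I) = 3*(I + c*√(-4 + c)) = 3*I + 3*c*√(-4 + c))
-115*(-5 + w(-5, -2)) = -115*(-5 + (3*(-2) + 3*(-5)*√(-4 - 5))) = -115*(-5 + (-6 + 3*(-5)*√(-9))) = -115*(-5 + (-6 + 3*(-5)*(3*I))) = -115*(-5 + (-6 - 45*I)) = -115*(-11 - 45*I) = 1265 + 5175*I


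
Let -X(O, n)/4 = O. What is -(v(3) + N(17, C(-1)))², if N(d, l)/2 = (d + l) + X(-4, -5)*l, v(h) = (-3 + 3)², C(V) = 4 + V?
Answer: -18496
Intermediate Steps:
X(O, n) = -4*O
v(h) = 0 (v(h) = 0² = 0)
N(d, l) = 2*d + 34*l (N(d, l) = 2*((d + l) + (-4*(-4))*l) = 2*((d + l) + 16*l) = 2*(d + 17*l) = 2*d + 34*l)
-(v(3) + N(17, C(-1)))² = -(0 + (2*17 + 34*(4 - 1)))² = -(0 + (34 + 34*3))² = -(0 + (34 + 102))² = -(0 + 136)² = -1*136² = -1*18496 = -18496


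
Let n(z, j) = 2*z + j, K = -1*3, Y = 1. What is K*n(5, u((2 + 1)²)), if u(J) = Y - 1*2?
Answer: -27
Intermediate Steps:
u(J) = -1 (u(J) = 1 - 1*2 = 1 - 2 = -1)
K = -3
n(z, j) = j + 2*z
K*n(5, u((2 + 1)²)) = -3*(-1 + 2*5) = -3*(-1 + 10) = -3*9 = -27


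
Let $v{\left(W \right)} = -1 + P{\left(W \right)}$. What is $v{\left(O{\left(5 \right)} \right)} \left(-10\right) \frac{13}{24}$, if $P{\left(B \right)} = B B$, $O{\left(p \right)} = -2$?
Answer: $- \frac{65}{4} \approx -16.25$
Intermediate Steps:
$P{\left(B \right)} = B^{2}$
$v{\left(W \right)} = -1 + W^{2}$
$v{\left(O{\left(5 \right)} \right)} \left(-10\right) \frac{13}{24} = \left(-1 + \left(-2\right)^{2}\right) \left(-10\right) \frac{13}{24} = \left(-1 + 4\right) \left(-10\right) 13 \cdot \frac{1}{24} = 3 \left(-10\right) \frac{13}{24} = \left(-30\right) \frac{13}{24} = - \frac{65}{4}$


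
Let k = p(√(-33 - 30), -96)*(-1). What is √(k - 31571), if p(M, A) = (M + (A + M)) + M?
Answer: √(-31475 - 9*I*√7) ≈ 0.0671 - 177.41*I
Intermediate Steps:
p(M, A) = A + 3*M (p(M, A) = (A + 2*M) + M = A + 3*M)
k = 96 - 9*I*√7 (k = (-96 + 3*√(-33 - 30))*(-1) = (-96 + 3*√(-63))*(-1) = (-96 + 3*(3*I*√7))*(-1) = (-96 + 9*I*√7)*(-1) = 96 - 9*I*√7 ≈ 96.0 - 23.812*I)
√(k - 31571) = √((96 - 9*I*√7) - 31571) = √(-31475 - 9*I*√7)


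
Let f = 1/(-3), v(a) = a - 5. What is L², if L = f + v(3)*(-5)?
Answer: 841/9 ≈ 93.444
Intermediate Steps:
v(a) = -5 + a
f = -⅓ ≈ -0.33333
L = 29/3 (L = -⅓ + (-5 + 3)*(-5) = -⅓ - 2*(-5) = -⅓ + 10 = 29/3 ≈ 9.6667)
L² = (29/3)² = 841/9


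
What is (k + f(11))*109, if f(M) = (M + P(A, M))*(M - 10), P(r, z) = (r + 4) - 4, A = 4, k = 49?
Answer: 6976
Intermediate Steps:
P(r, z) = r (P(r, z) = (4 + r) - 4 = r)
f(M) = (-10 + M)*(4 + M) (f(M) = (M + 4)*(M - 10) = (4 + M)*(-10 + M) = (-10 + M)*(4 + M))
(k + f(11))*109 = (49 + (-40 + 11² - 6*11))*109 = (49 + (-40 + 121 - 66))*109 = (49 + 15)*109 = 64*109 = 6976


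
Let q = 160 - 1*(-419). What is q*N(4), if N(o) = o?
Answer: 2316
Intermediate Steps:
q = 579 (q = 160 + 419 = 579)
q*N(4) = 579*4 = 2316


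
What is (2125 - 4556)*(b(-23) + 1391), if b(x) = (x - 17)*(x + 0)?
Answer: -5618041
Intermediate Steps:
b(x) = x*(-17 + x) (b(x) = (-17 + x)*x = x*(-17 + x))
(2125 - 4556)*(b(-23) + 1391) = (2125 - 4556)*(-23*(-17 - 23) + 1391) = -2431*(-23*(-40) + 1391) = -2431*(920 + 1391) = -2431*2311 = -5618041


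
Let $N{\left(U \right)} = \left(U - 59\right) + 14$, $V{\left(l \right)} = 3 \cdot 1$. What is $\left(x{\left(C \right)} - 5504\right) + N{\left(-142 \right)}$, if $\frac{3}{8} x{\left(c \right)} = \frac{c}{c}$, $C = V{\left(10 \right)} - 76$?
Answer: $- \frac{17065}{3} \approx -5688.3$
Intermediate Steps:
$V{\left(l \right)} = 3$
$N{\left(U \right)} = -45 + U$ ($N{\left(U \right)} = \left(-59 + U\right) + 14 = -45 + U$)
$C = -73$ ($C = 3 - 76 = -73$)
$x{\left(c \right)} = \frac{8}{3}$ ($x{\left(c \right)} = \frac{8 \frac{c}{c}}{3} = \frac{8}{3} \cdot 1 = \frac{8}{3}$)
$\left(x{\left(C \right)} - 5504\right) + N{\left(-142 \right)} = \left(\frac{8}{3} - 5504\right) - 187 = - \frac{16504}{3} - 187 = - \frac{17065}{3}$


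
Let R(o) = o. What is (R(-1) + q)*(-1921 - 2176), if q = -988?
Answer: 4051933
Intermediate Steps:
(R(-1) + q)*(-1921 - 2176) = (-1 - 988)*(-1921 - 2176) = -989*(-4097) = 4051933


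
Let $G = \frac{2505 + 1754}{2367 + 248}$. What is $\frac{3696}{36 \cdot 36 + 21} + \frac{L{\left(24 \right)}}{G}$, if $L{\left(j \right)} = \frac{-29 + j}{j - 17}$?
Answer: $\frac{30989691}{13087907} \approx 2.3678$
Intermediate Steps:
$L{\left(j \right)} = \frac{-29 + j}{-17 + j}$
$G = \frac{4259}{2615} \approx 1.6287$
$\frac{3696}{36 \cdot 36 + 21} + \frac{L{\left(24 \right)}}{G} = \frac{3696}{36 \cdot 36 + 21} + \frac{\frac{1}{-17 + 24} \left(-29 + 24\right)}{\frac{4259}{2615}} = \frac{3696}{1296 + 21} + \frac{1}{7} \left(-5\right) \frac{2615}{4259} = \frac{3696}{1317} + \frac{1}{7} \left(-5\right) \frac{2615}{4259} = 3696 \cdot \frac{1}{1317} - \frac{13075}{29813} = \frac{1232}{439} - \frac{13075}{29813} = \frac{30989691}{13087907}$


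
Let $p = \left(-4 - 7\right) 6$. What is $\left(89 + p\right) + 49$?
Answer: $72$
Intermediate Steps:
$p = -66$ ($p = \left(-11\right) 6 = -66$)
$\left(89 + p\right) + 49 = \left(89 - 66\right) + 49 = 23 + 49 = 72$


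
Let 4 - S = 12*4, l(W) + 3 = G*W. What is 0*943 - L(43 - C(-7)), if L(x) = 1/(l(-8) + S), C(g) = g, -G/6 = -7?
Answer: 1/383 ≈ 0.0026110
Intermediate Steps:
G = 42 (G = -6*(-7) = 42)
l(W) = -3 + 42*W
S = -44 (S = 4 - 12*4 = 4 - 1*48 = 4 - 48 = -44)
L(x) = -1/383 (L(x) = 1/((-3 + 42*(-8)) - 44) = 1/((-3 - 336) - 44) = 1/(-339 - 44) = 1/(-383) = -1/383)
0*943 - L(43 - C(-7)) = 0*943 - 1*(-1/383) = 0 + 1/383 = 1/383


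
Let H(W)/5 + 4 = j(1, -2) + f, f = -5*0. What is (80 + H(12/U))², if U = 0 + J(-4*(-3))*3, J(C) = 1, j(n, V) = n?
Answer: 4225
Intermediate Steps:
f = 0
U = 3 (U = 0 + 1*3 = 0 + 3 = 3)
H(W) = -15 (H(W) = -20 + 5*(1 + 0) = -20 + 5*1 = -20 + 5 = -15)
(80 + H(12/U))² = (80 - 15)² = 65² = 4225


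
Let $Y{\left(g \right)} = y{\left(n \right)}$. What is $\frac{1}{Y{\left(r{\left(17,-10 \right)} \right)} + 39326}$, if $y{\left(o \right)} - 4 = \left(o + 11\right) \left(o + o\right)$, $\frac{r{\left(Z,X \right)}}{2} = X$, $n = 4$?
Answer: $\frac{1}{39450} \approx 2.5349 \cdot 10^{-5}$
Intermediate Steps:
$r{\left(Z,X \right)} = 2 X$
$y{\left(o \right)} = 4 + 2 o \left(11 + o\right)$ ($y{\left(o \right)} = 4 + \left(o + 11\right) \left(o + o\right) = 4 + \left(11 + o\right) 2 o = 4 + 2 o \left(11 + o\right)$)
$Y{\left(g \right)} = 124$ ($Y{\left(g \right)} = 4 + 2 \cdot 4^{2} + 22 \cdot 4 = 4 + 2 \cdot 16 + 88 = 4 + 32 + 88 = 124$)
$\frac{1}{Y{\left(r{\left(17,-10 \right)} \right)} + 39326} = \frac{1}{124 + 39326} = \frac{1}{39450}$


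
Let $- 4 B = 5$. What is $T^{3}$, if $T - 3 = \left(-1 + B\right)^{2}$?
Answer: $\frac{2146689}{4096} \approx 524.09$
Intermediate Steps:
$B = - \frac{5}{4}$ ($B = \left(- \frac{1}{4}\right) 5 = - \frac{5}{4} \approx -1.25$)
$T = \frac{129}{16}$ ($T = 3 + \left(-1 - \frac{5}{4}\right)^{2} = 3 + \left(- \frac{9}{4}\right)^{2} = 3 + \frac{81}{16} = \frac{129}{16} \approx 8.0625$)
$T^{3} = \left(\frac{129}{16}\right)^{3} = \frac{2146689}{4096}$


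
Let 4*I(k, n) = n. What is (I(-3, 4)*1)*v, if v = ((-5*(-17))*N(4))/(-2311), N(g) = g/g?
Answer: -85/2311 ≈ -0.036781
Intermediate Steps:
N(g) = 1
I(k, n) = n/4
v = -85/2311 (v = (-5*(-17)*1)/(-2311) = (85*1)*(-1/2311) = 85*(-1/2311) = -85/2311 ≈ -0.036781)
(I(-3, 4)*1)*v = (((¼)*4)*1)*(-85/2311) = (1*1)*(-85/2311) = 1*(-85/2311) = -85/2311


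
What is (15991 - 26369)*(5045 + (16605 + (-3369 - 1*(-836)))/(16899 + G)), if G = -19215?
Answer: -30278198986/579 ≈ -5.2294e+7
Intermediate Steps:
(15991 - 26369)*(5045 + (16605 + (-3369 - 1*(-836)))/(16899 + G)) = (15991 - 26369)*(5045 + (16605 + (-3369 - 1*(-836)))/(16899 - 19215)) = -10378*(5045 + (16605 + (-3369 + 836))/(-2316)) = -10378*(5045 + (16605 - 2533)*(-1/2316)) = -10378*(5045 + 14072*(-1/2316)) = -10378*(5045 - 3518/579) = -10378*2917537/579 = -30278198986/579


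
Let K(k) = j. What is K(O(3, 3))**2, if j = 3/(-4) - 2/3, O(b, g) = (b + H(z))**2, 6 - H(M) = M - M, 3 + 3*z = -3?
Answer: 289/144 ≈ 2.0069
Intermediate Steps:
z = -2 (z = -1 + (1/3)*(-3) = -1 - 1 = -2)
H(M) = 6 (H(M) = 6 - (M - M) = 6 - 1*0 = 6 + 0 = 6)
O(b, g) = (6 + b)**2 (O(b, g) = (b + 6)**2 = (6 + b)**2)
j = -17/12 (j = 3*(-1/4) - 2*1/3 = -3/4 - 2/3 = -17/12 ≈ -1.4167)
K(k) = -17/12
K(O(3, 3))**2 = (-17/12)**2 = 289/144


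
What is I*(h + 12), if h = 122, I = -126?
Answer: -16884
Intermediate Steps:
I*(h + 12) = -126*(122 + 12) = -126*134 = -16884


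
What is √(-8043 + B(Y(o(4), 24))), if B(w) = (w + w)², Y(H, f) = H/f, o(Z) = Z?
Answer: I*√72386/3 ≈ 89.682*I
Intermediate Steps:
B(w) = 4*w² (B(w) = (2*w)² = 4*w²)
√(-8043 + B(Y(o(4), 24))) = √(-8043 + 4*(4/24)²) = √(-8043 + 4*(4*(1/24))²) = √(-8043 + 4*(⅙)²) = √(-8043 + 4*(1/36)) = √(-8043 + ⅑) = √(-72386/9) = I*√72386/3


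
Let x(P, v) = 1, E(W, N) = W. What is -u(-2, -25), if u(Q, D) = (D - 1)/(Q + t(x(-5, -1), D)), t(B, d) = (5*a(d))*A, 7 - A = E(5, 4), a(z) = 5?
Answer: 13/24 ≈ 0.54167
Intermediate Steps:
A = 2 (A = 7 - 1*5 = 7 - 5 = 2)
t(B, d) = 50 (t(B, d) = (5*5)*2 = 25*2 = 50)
u(Q, D) = (-1 + D)/(50 + Q) (u(Q, D) = (D - 1)/(Q + 50) = (-1 + D)/(50 + Q))
-u(-2, -25) = -(-1 - 25)/(50 - 2) = -(-26)/48 = -1*(-13/24) = 13/24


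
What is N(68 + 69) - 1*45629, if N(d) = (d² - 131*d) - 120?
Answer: -44927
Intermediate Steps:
N(d) = -120 + d² - 131*d
N(68 + 69) - 1*45629 = (-120 + (68 + 69)² - 131*(68 + 69)) - 1*45629 = (-120 + 137² - 131*137) - 45629 = (-120 + 18769 - 17947) - 45629 = 702 - 45629 = -44927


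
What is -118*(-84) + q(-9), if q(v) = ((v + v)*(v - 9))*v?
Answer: 6996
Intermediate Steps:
q(v) = 2*v²*(-9 + v) (q(v) = ((2*v)*(-9 + v))*v = (2*v*(-9 + v))*v = 2*v²*(-9 + v))
-118*(-84) + q(-9) = -118*(-84) + 2*(-9)²*(-9 - 9) = 9912 + 2*81*(-18) = 9912 - 2916 = 6996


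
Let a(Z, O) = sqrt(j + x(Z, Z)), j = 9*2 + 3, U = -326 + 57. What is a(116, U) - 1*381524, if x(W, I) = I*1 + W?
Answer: -381524 + sqrt(253) ≈ -3.8151e+5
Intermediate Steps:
x(W, I) = I + W
U = -269
j = 21 (j = 18 + 3 = 21)
a(Z, O) = sqrt(21 + 2*Z) (a(Z, O) = sqrt(21 + (Z + Z)) = sqrt(21 + 2*Z))
a(116, U) - 1*381524 = sqrt(21 + 2*116) - 1*381524 = sqrt(21 + 232) - 381524 = sqrt(253) - 381524 = -381524 + sqrt(253)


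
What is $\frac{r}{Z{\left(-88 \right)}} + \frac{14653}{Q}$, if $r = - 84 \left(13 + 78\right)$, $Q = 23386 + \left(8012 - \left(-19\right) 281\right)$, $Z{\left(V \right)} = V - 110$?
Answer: $\frac{47286487}{1212321} \approx 39.005$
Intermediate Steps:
$Z{\left(V \right)} = -110 + V$
$Q = 36737$ ($Q = 23386 + \left(8012 - -5339\right) = 23386 + \left(8012 + 5339\right) = 23386 + 13351 = 36737$)
$r = -7644$ ($r = \left(-84\right) 91 = -7644$)
$\frac{r}{Z{\left(-88 \right)}} + \frac{14653}{Q} = - \frac{7644}{-110 - 88} + \frac{14653}{36737} = - \frac{7644}{-198} + 14653 \cdot \frac{1}{36737} = \left(-7644\right) \left(- \frac{1}{198}\right) + \frac{14653}{36737} = \frac{1274}{33} + \frac{14653}{36737} = \frac{47286487}{1212321}$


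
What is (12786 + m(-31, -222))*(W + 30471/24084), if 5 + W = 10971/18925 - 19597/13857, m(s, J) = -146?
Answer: -2026564032458296/35088210405 ≈ -57756.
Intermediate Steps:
W = -1530066703/262243725 (W = -5 + (10971/18925 - 19597/13857) = -5 - 218848078/262243725 = -1530066703/262243725 ≈ -5.8345)
(12786 + m(-31, -222))*(W + 30471/24084) = (12786 - 146)*(-1530066703/262243725 + 30471/24084) = 12640*(-1530066703/262243725 + 30471*(1/24084)) = 12640*(-1530066703/262243725 + 10157/8028) = 12640*(-3206588658953/701764208100) = -2026564032458296/35088210405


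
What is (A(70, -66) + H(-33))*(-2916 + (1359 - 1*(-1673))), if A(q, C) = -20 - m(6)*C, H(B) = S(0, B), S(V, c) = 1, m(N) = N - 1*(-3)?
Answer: 66700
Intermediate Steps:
m(N) = 3 + N (m(N) = N + 3 = 3 + N)
H(B) = 1
A(q, C) = -20 - 9*C (A(q, C) = -20 - (3 + 6)*C = -20 - 9*C)
(A(70, -66) + H(-33))*(-2916 + (1359 - 1*(-1673))) = ((-20 - 9*(-66)) + 1)*(-2916 + (1359 - 1*(-1673))) = ((-20 + 594) + 1)*(-2916 + (1359 + 1673)) = (574 + 1)*(-2916 + 3032) = 575*116 = 66700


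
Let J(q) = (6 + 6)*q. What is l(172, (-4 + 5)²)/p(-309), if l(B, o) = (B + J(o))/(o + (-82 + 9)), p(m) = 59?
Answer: -23/531 ≈ -0.043315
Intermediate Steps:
J(q) = 12*q
l(B, o) = (B + 12*o)/(-73 + o) (l(B, o) = (B + 12*o)/(o + (-82 + 9)) = (B + 12*o)/(o - 73) = (B + 12*o)/(-73 + o))
l(172, (-4 + 5)²)/p(-309) = ((172 + 12*(-4 + 5)²)/(-73 + (-4 + 5)²))/59 = ((172 + 12*1²)/(-73 + 1²))*(1/59) = ((172 + 12*1)/(-73 + 1))*(1/59) = ((172 + 12)/(-72))*(1/59) = -1/72*184*(1/59) = -23/9*1/59 = -23/531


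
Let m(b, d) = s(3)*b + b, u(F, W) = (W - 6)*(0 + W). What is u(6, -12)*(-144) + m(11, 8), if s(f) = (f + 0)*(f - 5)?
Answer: -31159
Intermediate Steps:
s(f) = f*(-5 + f)
u(F, W) = W*(-6 + W) (u(F, W) = (-6 + W)*W = W*(-6 + W))
m(b, d) = -5*b (m(b, d) = (3*(-5 + 3))*b + b = (3*(-2))*b + b = -6*b + b = -5*b)
u(6, -12)*(-144) + m(11, 8) = -12*(-6 - 12)*(-144) - 5*11 = -12*(-18)*(-144) - 55 = 216*(-144) - 55 = -31104 - 55 = -31159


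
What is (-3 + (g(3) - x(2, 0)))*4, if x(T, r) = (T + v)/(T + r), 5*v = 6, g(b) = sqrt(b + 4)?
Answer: -92/5 + 4*sqrt(7) ≈ -7.8170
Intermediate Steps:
g(b) = sqrt(4 + b)
v = 6/5 (v = (1/5)*6 = 6/5 ≈ 1.2000)
x(T, r) = (6/5 + T)/(T + r) (x(T, r) = (T + 6/5)/(T + r) = (6/5 + T)/(T + r))
(-3 + (g(3) - x(2, 0)))*4 = (-3 + (sqrt(4 + 3) - (6/5 + 2)/(2 + 0)))*4 = (-3 + (sqrt(7) - 16/(2*5)))*4 = (-3 + (sqrt(7) - 1*8/5))*4 = (-3 + (sqrt(7) - 8/5))*4 = (-3 + (-8/5 + sqrt(7)))*4 = (-23/5 + sqrt(7))*4 = -92/5 + 4*sqrt(7)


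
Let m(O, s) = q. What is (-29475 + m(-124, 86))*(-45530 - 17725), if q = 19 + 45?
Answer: 1860392805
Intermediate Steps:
q = 64
m(O, s) = 64
(-29475 + m(-124, 86))*(-45530 - 17725) = (-29475 + 64)*(-45530 - 17725) = -29411*(-63255) = 1860392805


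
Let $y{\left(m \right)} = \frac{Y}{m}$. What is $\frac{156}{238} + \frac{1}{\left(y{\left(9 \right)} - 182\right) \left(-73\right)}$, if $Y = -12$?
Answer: $\frac{3132057}{4777850} \approx 0.65554$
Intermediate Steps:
$y{\left(m \right)} = - \frac{12}{m}$
$\frac{156}{238} + \frac{1}{\left(y{\left(9 \right)} - 182\right) \left(-73\right)} = \frac{156}{238} + \frac{1}{\left(- \frac{12}{9} - 182\right) \left(-73\right)} = 156 \cdot \frac{1}{238} + \frac{1}{\left(-12\right) \frac{1}{9} - 182} \left(- \frac{1}{73}\right) = \frac{78}{119} + \frac{1}{- \frac{4}{3} - 182} \left(- \frac{1}{73}\right) = \frac{78}{119} + \frac{1}{- \frac{550}{3}} \left(- \frac{1}{73}\right) = \frac{78}{119} - - \frac{3}{40150} = \frac{78}{119} + \frac{3}{40150} = \frac{3132057}{4777850}$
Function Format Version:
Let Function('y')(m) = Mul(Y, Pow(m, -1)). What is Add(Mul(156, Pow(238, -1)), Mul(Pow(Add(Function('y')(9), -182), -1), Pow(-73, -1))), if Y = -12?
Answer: Rational(3132057, 4777850) ≈ 0.65554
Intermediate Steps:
Function('y')(m) = Mul(-12, Pow(m, -1))
Add(Mul(156, Pow(238, -1)), Mul(Pow(Add(Function('y')(9), -182), -1), Pow(-73, -1))) = Add(Mul(156, Pow(238, -1)), Mul(Pow(Add(Mul(-12, Pow(9, -1)), -182), -1), Pow(-73, -1))) = Add(Mul(156, Rational(1, 238)), Mul(Pow(Add(Mul(-12, Rational(1, 9)), -182), -1), Rational(-1, 73))) = Add(Rational(78, 119), Mul(Pow(Add(Rational(-4, 3), -182), -1), Rational(-1, 73))) = Add(Rational(78, 119), Mul(Pow(Rational(-550, 3), -1), Rational(-1, 73))) = Add(Rational(78, 119), Mul(Rational(-3, 550), Rational(-1, 73))) = Add(Rational(78, 119), Rational(3, 40150)) = Rational(3132057, 4777850)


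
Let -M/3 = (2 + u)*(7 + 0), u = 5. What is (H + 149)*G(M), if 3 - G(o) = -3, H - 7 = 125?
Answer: 1686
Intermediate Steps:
M = -147 (M = -3*(2 + 5)*(7 + 0) = -21*7 = -3*49 = -147)
H = 132 (H = 7 + 125 = 132)
G(o) = 6 (G(o) = 3 - 1*(-3) = 3 + 3 = 6)
(H + 149)*G(M) = (132 + 149)*6 = 281*6 = 1686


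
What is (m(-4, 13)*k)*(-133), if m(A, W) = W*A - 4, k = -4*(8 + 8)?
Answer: -476672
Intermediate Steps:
k = -64 (k = -4*16 = -64)
m(A, W) = -4 + A*W (m(A, W) = A*W - 4 = -4 + A*W)
(m(-4, 13)*k)*(-133) = ((-4 - 4*13)*(-64))*(-133) = ((-4 - 52)*(-64))*(-133) = -56*(-64)*(-133) = 3584*(-133) = -476672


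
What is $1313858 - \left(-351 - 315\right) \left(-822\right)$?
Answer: $766406$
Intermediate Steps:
$1313858 - \left(-351 - 315\right) \left(-822\right) = 1313858 - \left(-666\right) \left(-822\right) = 1313858 - 547452 = 766406$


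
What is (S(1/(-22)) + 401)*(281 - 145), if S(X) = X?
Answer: 599828/11 ≈ 54530.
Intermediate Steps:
(S(1/(-22)) + 401)*(281 - 145) = (1/(-22) + 401)*(281 - 145) = (-1/22 + 401)*136 = (8821/22)*136 = 599828/11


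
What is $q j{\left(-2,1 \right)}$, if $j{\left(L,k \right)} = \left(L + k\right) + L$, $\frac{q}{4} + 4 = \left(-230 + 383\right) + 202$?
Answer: $-4212$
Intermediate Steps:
$q = 1404$ ($q = -16 + 4 \left(\left(-230 + 383\right) + 202\right) = -16 + 4 \left(153 + 202\right) = -16 + 4 \cdot 355 = -16 + 1420 = 1404$)
$j{\left(L,k \right)} = k + 2 L$
$q j{\left(-2,1 \right)} = 1404 \left(1 + 2 \left(-2\right)\right) = 1404 \left(1 - 4\right) = 1404 \left(-3\right) = -4212$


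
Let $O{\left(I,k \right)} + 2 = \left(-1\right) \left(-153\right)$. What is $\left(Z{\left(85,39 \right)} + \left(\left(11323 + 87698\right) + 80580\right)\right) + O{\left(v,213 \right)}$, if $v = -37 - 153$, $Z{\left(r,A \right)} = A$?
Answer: $179791$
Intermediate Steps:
$v = -190$
$O{\left(I,k \right)} = 151$ ($O{\left(I,k \right)} = -2 - -153 = -2 + 153 = 151$)
$\left(Z{\left(85,39 \right)} + \left(\left(11323 + 87698\right) + 80580\right)\right) + O{\left(v,213 \right)} = \left(39 + \left(\left(11323 + 87698\right) + 80580\right)\right) + 151 = \left(39 + \left(99021 + 80580\right)\right) + 151 = \left(39 + 179601\right) + 151 = 179640 + 151 = 179791$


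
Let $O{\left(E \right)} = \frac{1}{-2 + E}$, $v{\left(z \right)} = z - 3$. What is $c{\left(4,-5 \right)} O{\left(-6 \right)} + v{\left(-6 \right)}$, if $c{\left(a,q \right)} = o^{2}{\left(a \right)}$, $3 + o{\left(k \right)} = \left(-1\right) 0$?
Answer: $- \frac{81}{8} \approx -10.125$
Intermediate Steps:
$v{\left(z \right)} = -3 + z$ ($v{\left(z \right)} = z - 3 = -3 + z$)
$o{\left(k \right)} = -3$ ($o{\left(k \right)} = -3 - 0 = -3 + 0 = -3$)
$c{\left(a,q \right)} = 9$ ($c{\left(a,q \right)} = \left(-3\right)^{2} = 9$)
$c{\left(4,-5 \right)} O{\left(-6 \right)} + v{\left(-6 \right)} = \frac{9}{-2 - 6} - 9 = \frac{9}{-8} - 9 = 9 \left(- \frac{1}{8}\right) - 9 = - \frac{9}{8} - 9 = - \frac{81}{8}$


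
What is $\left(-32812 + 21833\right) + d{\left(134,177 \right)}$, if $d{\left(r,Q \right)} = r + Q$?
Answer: $-10668$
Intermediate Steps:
$d{\left(r,Q \right)} = Q + r$
$\left(-32812 + 21833\right) + d{\left(134,177 \right)} = \left(-32812 + 21833\right) + \left(177 + 134\right) = -10979 + 311 = -10668$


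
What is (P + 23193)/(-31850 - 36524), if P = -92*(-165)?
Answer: -38373/68374 ≈ -0.56122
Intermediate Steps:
P = 15180
(P + 23193)/(-31850 - 36524) = (15180 + 23193)/(-31850 - 36524) = 38373/(-68374) = 38373*(-1/68374) = -38373/68374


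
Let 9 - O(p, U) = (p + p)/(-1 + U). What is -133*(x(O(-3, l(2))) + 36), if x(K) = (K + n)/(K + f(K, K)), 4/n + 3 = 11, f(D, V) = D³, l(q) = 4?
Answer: -12854051/2684 ≈ -4789.1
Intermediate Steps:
n = ½ (n = 4/(-3 + 11) = 4/8 = 4*(⅛) = ½ ≈ 0.50000)
O(p, U) = 9 - 2*p/(-1 + U) (O(p, U) = 9 - (p + p)/(-1 + U) = 9 - 2*p/(-1 + U))
x(K) = (½ + K)/(K + K³) (x(K) = (K + ½)/(K + K³) = (½ + K)/(K + K³))
-133*(x(O(-3, l(2))) + 36) = -133*((½ + (-9 - 2*(-3) + 9*4)/(-1 + 4))/((((-9 - 2*(-3) + 9*4)/(-1 + 4)))*(1 + ((-9 - 2*(-3) + 9*4)/(-1 + 4))²)) + 36) = -133*((½ + (-9 + 6 + 36)/3)/((((-9 + 6 + 36)/3))*(1 + ((-9 + 6 + 36)/3)²)) + 36) = -133*((½ + (⅓)*33)/((((⅓)*33))*(1 + ((⅓)*33)²)) + 36) = -133*((½ + 11)/(11*(1 + 11²)) + 36) = -133*((1/11)*(23/2)/(1 + 121) + 36) = -133*((1/11)*(23/2)/122 + 36) = -133*((1/11)*(1/122)*(23/2) + 36) = -133*(23/2684 + 36) = -133*96647/2684 = -12854051/2684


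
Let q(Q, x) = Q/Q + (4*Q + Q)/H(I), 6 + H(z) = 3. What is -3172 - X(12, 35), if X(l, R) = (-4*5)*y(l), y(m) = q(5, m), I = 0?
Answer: -9956/3 ≈ -3318.7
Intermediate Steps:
H(z) = -3 (H(z) = -6 + 3 = -3)
q(Q, x) = 1 - 5*Q/3 (q(Q, x) = Q/Q + (4*Q + Q)/(-3) = 1 + (5*Q)*(-1/3) = 1 - 5*Q/3)
y(m) = -22/3 (y(m) = 1 - 5/3*5 = 1 - 25/3 = -22/3)
X(l, R) = 440/3 (X(l, R) = -4*5*(-22/3) = -20*(-22/3) = 440/3)
-3172 - X(12, 35) = -3172 - 1*440/3 = -3172 - 440/3 = -9956/3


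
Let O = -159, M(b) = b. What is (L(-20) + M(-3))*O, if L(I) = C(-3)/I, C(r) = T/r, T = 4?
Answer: 2332/5 ≈ 466.40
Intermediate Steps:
C(r) = 4/r
L(I) = -4/(3*I) (L(I) = (4/(-3))/I = (4*(-⅓))/I = -4/(3*I))
(L(-20) + M(-3))*O = (-4/3/(-20) - 3)*(-159) = (-4/3*(-1/20) - 3)*(-159) = (1/15 - 3)*(-159) = -44/15*(-159) = 2332/5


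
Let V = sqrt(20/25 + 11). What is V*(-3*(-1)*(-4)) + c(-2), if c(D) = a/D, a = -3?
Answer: 3/2 - 12*sqrt(295)/5 ≈ -39.721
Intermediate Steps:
c(D) = -3/D
V = sqrt(295)/5 (V = sqrt(20*(1/25) + 11) = sqrt(4/5 + 11) = sqrt(59/5) = sqrt(295)/5 ≈ 3.4351)
V*(-3*(-1)*(-4)) + c(-2) = (sqrt(295)/5)*(-3*(-1)*(-4)) - 3/(-2) = (sqrt(295)/5)*(3*(-4)) - 3*(-1/2) = (sqrt(295)/5)*(-12) + 3/2 = -12*sqrt(295)/5 + 3/2 = 3/2 - 12*sqrt(295)/5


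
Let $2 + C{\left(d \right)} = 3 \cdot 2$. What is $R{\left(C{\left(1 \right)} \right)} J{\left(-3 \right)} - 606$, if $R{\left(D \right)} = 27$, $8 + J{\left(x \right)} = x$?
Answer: $-903$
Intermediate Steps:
$J{\left(x \right)} = -8 + x$
$C{\left(d \right)} = 4$ ($C{\left(d \right)} = -2 + 3 \cdot 2 = -2 + 6 = 4$)
$R{\left(C{\left(1 \right)} \right)} J{\left(-3 \right)} - 606 = 27 \left(-8 - 3\right) - 606 = 27 \left(-11\right) - 606 = -297 - 606 = -903$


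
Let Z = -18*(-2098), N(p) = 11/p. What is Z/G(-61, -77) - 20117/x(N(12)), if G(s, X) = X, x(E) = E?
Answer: -1727592/77 ≈ -22436.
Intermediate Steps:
Z = 37764
Z/G(-61, -77) - 20117/x(N(12)) = 37764/(-77) - 20117/(11/12) = 37764*(-1/77) - 20117/(11*(1/12)) = -37764/77 - 20117/11/12 = -37764/77 - 20117*12/11 = -37764/77 - 241404/11 = -1727592/77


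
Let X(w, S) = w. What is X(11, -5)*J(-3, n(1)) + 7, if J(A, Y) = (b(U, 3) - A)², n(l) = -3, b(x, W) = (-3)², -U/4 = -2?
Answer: 1591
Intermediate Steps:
U = 8 (U = -4*(-2) = 8)
b(x, W) = 9
J(A, Y) = (9 - A)²
X(11, -5)*J(-3, n(1)) + 7 = 11*(-9 - 3)² + 7 = 11*(-12)² + 7 = 11*144 + 7 = 1584 + 7 = 1591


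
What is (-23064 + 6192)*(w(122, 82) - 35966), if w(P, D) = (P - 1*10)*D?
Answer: 451865904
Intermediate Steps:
w(P, D) = D*(-10 + P) (w(P, D) = (P - 10)*D = (-10 + P)*D = D*(-10 + P))
(-23064 + 6192)*(w(122, 82) - 35966) = (-23064 + 6192)*(82*(-10 + 122) - 35966) = -16872*(82*112 - 35966) = -16872*(9184 - 35966) = -16872*(-26782) = 451865904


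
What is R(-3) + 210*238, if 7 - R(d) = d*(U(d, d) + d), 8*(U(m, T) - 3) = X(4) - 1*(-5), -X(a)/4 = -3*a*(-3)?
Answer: 399479/8 ≈ 49935.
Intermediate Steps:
X(a) = -36*a (X(a) = -4*(-3*a)*(-3) = -36*a)
U(m, T) = -115/8 (U(m, T) = 3 + (-36*4 - 1*(-5))/8 = 3 + (-144 + 5)/8 = 3 + (1/8)*(-139) = 3 - 139/8 = -115/8)
R(d) = 7 - d*(-115/8 + d)
R(-3) + 210*238 = (7 - 1*(-3)**2 + (115/8)*(-3)) + 210*238 = (7 - 1*9 - 345/8) + 49980 = (7 - 9 - 345/8) + 49980 = -361/8 + 49980 = 399479/8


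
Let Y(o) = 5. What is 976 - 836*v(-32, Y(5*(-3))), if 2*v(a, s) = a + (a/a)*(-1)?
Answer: 14770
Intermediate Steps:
v(a, s) = -1/2 + a/2 (v(a, s) = (a + (a/a)*(-1))/2 = (a + 1*(-1))/2 = (a - 1)/2 = (-1 + a)/2 = -1/2 + a/2)
976 - 836*v(-32, Y(5*(-3))) = 976 - 836*(-1/2 + (1/2)*(-32)) = 976 - 836*(-1/2 - 16) = 976 - 836*(-33/2) = 976 + 13794 = 14770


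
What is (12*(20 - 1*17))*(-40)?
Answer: -1440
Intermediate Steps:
(12*(20 - 1*17))*(-40) = (12*(20 - 17))*(-40) = (12*3)*(-40) = 36*(-40) = -1440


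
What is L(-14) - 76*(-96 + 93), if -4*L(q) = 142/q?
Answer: 6455/28 ≈ 230.54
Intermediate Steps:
L(q) = -71/(2*q)
L(-14) - 76*(-96 + 93) = -71/2/(-14) - 76*(-96 + 93) = -71/2*(-1/14) - 76*(-3) = 71/28 + 228 = 6455/28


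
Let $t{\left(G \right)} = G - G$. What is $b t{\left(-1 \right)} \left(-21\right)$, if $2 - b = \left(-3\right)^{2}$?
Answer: $0$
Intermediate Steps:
$t{\left(G \right)} = 0$
$b = -7$ ($b = 2 - \left(-3\right)^{2} = 2 - 9 = -7$)
$b t{\left(-1 \right)} \left(-21\right) = \left(-7\right) 0 \left(-21\right) = 0 \left(-21\right) = 0$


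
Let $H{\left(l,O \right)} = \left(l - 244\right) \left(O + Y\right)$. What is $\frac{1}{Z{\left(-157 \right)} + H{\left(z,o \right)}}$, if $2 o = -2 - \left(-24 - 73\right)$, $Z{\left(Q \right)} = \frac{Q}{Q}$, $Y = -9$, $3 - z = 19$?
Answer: $- \frac{1}{10009} \approx -9.991 \cdot 10^{-5}$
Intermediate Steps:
$z = -16$ ($z = 3 - 19 = -16$)
$Z{\left(Q \right)} = 1$
$o = \frac{95}{2}$ ($o = \frac{-2 - \left(-24 - 73\right)}{2} = \frac{-2 - -97}{2} = \frac{-2 + 97}{2} = \frac{1}{2} \cdot 95 = \frac{95}{2} \approx 47.5$)
$H{\left(l,O \right)} = \left(-244 + l\right) \left(-9 + O\right)$ ($H{\left(l,O \right)} = \left(l - 244\right) \left(O - 9\right) = \left(-244 + l\right) \left(-9 + O\right)$)
$\frac{1}{Z{\left(-157 \right)} + H{\left(z,o \right)}} = \frac{1}{1 + \left(2196 - 11590 - -144 + \frac{95}{2} \left(-16\right)\right)} = \frac{1}{1 + \left(2196 - 11590 + 144 - 760\right)} = \frac{1}{1 - 10010} = \frac{1}{-10009} = - \frac{1}{10009}$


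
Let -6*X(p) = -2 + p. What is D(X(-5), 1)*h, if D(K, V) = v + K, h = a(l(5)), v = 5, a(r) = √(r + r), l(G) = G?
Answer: 37*√10/6 ≈ 19.501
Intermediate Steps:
X(p) = ⅓ - p/6 (X(p) = -(-2 + p)/6 = ⅓ - p/6)
a(r) = √2*√r (a(r) = √(2*r) = √2*√r)
h = √10 (h = √2*√5 = √10 ≈ 3.1623)
D(K, V) = 5 + K
D(X(-5), 1)*h = (5 + (⅓ - ⅙*(-5)))*√10 = (5 + (⅓ + ⅚))*√10 = (5 + 7/6)*√10 = 37*√10/6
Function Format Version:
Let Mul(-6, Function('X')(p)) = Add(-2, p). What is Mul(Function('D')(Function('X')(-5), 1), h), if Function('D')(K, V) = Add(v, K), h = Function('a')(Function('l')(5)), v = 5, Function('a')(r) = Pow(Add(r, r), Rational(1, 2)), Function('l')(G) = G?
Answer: Mul(Rational(37, 6), Pow(10, Rational(1, 2))) ≈ 19.501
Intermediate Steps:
Function('X')(p) = Add(Rational(1, 3), Mul(Rational(-1, 6), p)) (Function('X')(p) = Mul(Rational(-1, 6), Add(-2, p)) = Add(Rational(1, 3), Mul(Rational(-1, 6), p)))
Function('a')(r) = Mul(Pow(2, Rational(1, 2)), Pow(r, Rational(1, 2))) (Function('a')(r) = Pow(Mul(2, r), Rational(1, 2)) = Mul(Pow(2, Rational(1, 2)), Pow(r, Rational(1, 2))))
h = Pow(10, Rational(1, 2)) (h = Mul(Pow(2, Rational(1, 2)), Pow(5, Rational(1, 2))) = Pow(10, Rational(1, 2)) ≈ 3.1623)
Function('D')(K, V) = Add(5, K)
Mul(Function('D')(Function('X')(-5), 1), h) = Mul(Add(5, Add(Rational(1, 3), Mul(Rational(-1, 6), -5))), Pow(10, Rational(1, 2))) = Mul(Add(5, Add(Rational(1, 3), Rational(5, 6))), Pow(10, Rational(1, 2))) = Mul(Add(5, Rational(7, 6)), Pow(10, Rational(1, 2))) = Mul(Rational(37, 6), Pow(10, Rational(1, 2)))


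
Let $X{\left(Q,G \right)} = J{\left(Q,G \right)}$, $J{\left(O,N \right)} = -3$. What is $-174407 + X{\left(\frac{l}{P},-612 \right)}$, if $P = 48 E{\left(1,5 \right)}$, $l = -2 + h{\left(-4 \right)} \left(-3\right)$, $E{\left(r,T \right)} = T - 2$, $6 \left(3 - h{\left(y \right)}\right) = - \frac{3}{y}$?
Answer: $-174410$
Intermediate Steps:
$h{\left(y \right)} = 3 + \frac{1}{2 y}$ ($h{\left(y \right)} = 3 - \frac{\left(-3\right) \frac{1}{y}}{6} = 3 + \frac{1}{2 y}$)
$E{\left(r,T \right)} = -2 + T$
$l = - \frac{85}{8}$ ($l = -2 + \left(3 + \frac{1}{2 \left(-4\right)}\right) \left(-3\right) = -2 + \left(3 + \frac{1}{2} \left(- \frac{1}{4}\right)\right) \left(-3\right) = -2 + \left(3 - \frac{1}{8}\right) \left(-3\right) = -2 + \frac{23}{8} \left(-3\right) = -2 - \frac{69}{8} = - \frac{85}{8} \approx -10.625$)
$P = 144$ ($P = 48 \left(-2 + 5\right) = 48 \cdot 3 = 144$)
$X{\left(Q,G \right)} = -3$
$-174407 + X{\left(\frac{l}{P},-612 \right)} = -174407 - 3 = -174410$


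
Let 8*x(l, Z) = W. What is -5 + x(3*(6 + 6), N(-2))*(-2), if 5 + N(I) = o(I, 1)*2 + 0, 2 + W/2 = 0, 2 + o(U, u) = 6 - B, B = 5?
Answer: -4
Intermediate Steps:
o(U, u) = -1 (o(U, u) = -2 + (6 - 1*5) = -2 + (6 - 5) = -2 + 1 = -1)
W = -4 (W = -4 + 2*0 = -4 + 0 = -4)
N(I) = -7 (N(I) = -5 + (-1*2 + 0) = -5 + (-2 + 0) = -5 - 2 = -7)
x(l, Z) = -½ (x(l, Z) = (⅛)*(-4) = -½)
-5 + x(3*(6 + 6), N(-2))*(-2) = -5 - ½*(-2) = -5 + 1 = -4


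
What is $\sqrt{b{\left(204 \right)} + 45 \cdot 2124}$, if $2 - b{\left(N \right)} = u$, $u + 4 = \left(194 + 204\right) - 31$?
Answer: $\sqrt{95219} \approx 308.58$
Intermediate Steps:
$u = 363$ ($u = -4 + \left(\left(194 + 204\right) - 31\right) = -4 + \left(398 - 31\right) = -4 + 367 = 363$)
$b{\left(N \right)} = -361$ ($b{\left(N \right)} = 2 - 363 = -361$)
$\sqrt{b{\left(204 \right)} + 45 \cdot 2124} = \sqrt{-361 + 45 \cdot 2124} = \sqrt{-361 + 95580} = \sqrt{95219}$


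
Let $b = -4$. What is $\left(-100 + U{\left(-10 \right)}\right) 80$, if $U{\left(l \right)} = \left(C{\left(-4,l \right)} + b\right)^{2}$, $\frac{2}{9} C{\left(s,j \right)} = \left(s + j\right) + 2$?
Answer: $261120$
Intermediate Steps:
$C{\left(s,j \right)} = 9 + \frac{9 j}{2} + \frac{9 s}{2}$ ($C{\left(s,j \right)} = \frac{9 \left(\left(s + j\right) + 2\right)}{2} = \frac{9 \left(\left(j + s\right) + 2\right)}{2} = \frac{9 \left(2 + j + s\right)}{2} = 9 + \frac{9 j}{2} + \frac{9 s}{2}$)
$U{\left(l \right)} = \left(-13 + \frac{9 l}{2}\right)^{2}$ ($U{\left(l \right)} = \left(\left(9 + \frac{9 l}{2} + \frac{9}{2} \left(-4\right)\right) - 4\right)^{2} = \left(\left(9 + \frac{9 l}{2} - 18\right) - 4\right)^{2} = \left(\left(-9 + \frac{9 l}{2}\right) - 4\right)^{2} = \left(-13 + \frac{9 l}{2}\right)^{2}$)
$\left(-100 + U{\left(-10 \right)}\right) 80 = \left(-100 + \frac{\left(-26 + 9 \left(-10\right)\right)^{2}}{4}\right) 80 = \left(-100 + \frac{\left(-26 - 90\right)^{2}}{4}\right) 80 = \left(-100 + \frac{\left(-116\right)^{2}}{4}\right) 80 = \left(-100 + \frac{1}{4} \cdot 13456\right) 80 = \left(-100 + 3364\right) 80 = 3264 \cdot 80 = 261120$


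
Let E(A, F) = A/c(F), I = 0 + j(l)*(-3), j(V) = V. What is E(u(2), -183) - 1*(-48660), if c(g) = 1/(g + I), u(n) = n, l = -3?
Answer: 48312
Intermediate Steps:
I = 9 (I = 0 - 3*(-3) = 0 + 9 = 9)
c(g) = 1/(9 + g) (c(g) = 1/(g + 9) = 1/(9 + g))
E(A, F) = A*(9 + F) (E(A, F) = A/(1/(9 + F)) = A*(9 + F))
E(u(2), -183) - 1*(-48660) = 2*(9 - 183) - 1*(-48660) = 2*(-174) + 48660 = -348 + 48660 = 48312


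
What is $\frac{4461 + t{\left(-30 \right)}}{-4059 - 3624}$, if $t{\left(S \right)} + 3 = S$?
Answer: $- \frac{1476}{2561} \approx -0.57634$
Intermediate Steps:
$t{\left(S \right)} = -3 + S$
$\frac{4461 + t{\left(-30 \right)}}{-4059 - 3624} = \frac{4461 - 33}{-4059 - 3624} = \frac{4461 - 33}{-7683} = 4428 \left(- \frac{1}{7683}\right) = - \frac{1476}{2561}$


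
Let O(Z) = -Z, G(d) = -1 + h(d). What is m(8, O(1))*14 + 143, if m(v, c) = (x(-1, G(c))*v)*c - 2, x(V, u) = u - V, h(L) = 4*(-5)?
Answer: 2355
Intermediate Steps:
h(L) = -20
G(d) = -21 (G(d) = -1 - 20 = -21)
m(v, c) = -2 - 20*c*v (m(v, c) = ((-21 - 1*(-1))*v)*c - 2 = ((-21 + 1)*v)*c - 2 = (-20*v)*c - 2 = -20*c*v - 2 = -2 - 20*c*v)
m(8, O(1))*14 + 143 = (-2 - 20*(-1*1)*8)*14 + 143 = (-2 - 20*(-1)*8)*14 + 143 = (-2 + 160)*14 + 143 = 158*14 + 143 = 2212 + 143 = 2355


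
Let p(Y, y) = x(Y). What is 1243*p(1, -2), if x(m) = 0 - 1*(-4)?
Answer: 4972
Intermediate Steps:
x(m) = 4 (x(m) = 0 + 4 = 4)
p(Y, y) = 4
1243*p(1, -2) = 1243*4 = 4972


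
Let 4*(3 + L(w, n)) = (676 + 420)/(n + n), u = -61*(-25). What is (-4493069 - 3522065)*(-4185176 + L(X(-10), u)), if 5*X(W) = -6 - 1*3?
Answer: 51155773912880292/1525 ≈ 3.3545e+13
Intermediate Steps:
X(W) = -9/5 (X(W) = (-6 - 1*3)/5 = (-6 - 3)/5 = (⅕)*(-9) = -9/5)
u = 1525
L(w, n) = -3 + 137/n (L(w, n) = -3 + ((676 + 420)/(n + n))/4 = -3 + (1096/((2*n)))/4 = -3 + (1096*(1/(2*n)))/4 = -3 + (548/n)/4 = -3 + 137/n)
(-4493069 - 3522065)*(-4185176 + L(X(-10), u)) = (-4493069 - 3522065)*(-4185176 + (-3 + 137/1525)) = -8015134*(-4185176 + (-3 + 137*(1/1525))) = -8015134*(-4185176 + (-3 + 137/1525)) = -8015134*(-4185176 - 4438/1525) = -8015134*(-6382397838/1525) = 51155773912880292/1525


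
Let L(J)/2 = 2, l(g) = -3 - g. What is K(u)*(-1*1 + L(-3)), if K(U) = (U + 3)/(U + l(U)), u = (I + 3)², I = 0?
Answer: -12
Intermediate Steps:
u = 9 (u = (0 + 3)² = 3² = 9)
K(U) = -1 - U/3 (K(U) = (U + 3)/(U + (-3 - U)) = (3 + U)/(-3) = (3 + U)*(-⅓) = -1 - U/3)
L(J) = 4 (L(J) = 2*2 = 4)
K(u)*(-1*1 + L(-3)) = (-1 - ⅓*9)*(-1*1 + 4) = (-1 - 3)*(-1 + 4) = -4*3 = -12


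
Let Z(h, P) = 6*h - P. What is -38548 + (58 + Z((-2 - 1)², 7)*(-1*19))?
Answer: -39383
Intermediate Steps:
Z(h, P) = -P + 6*h
-38548 + (58 + Z((-2 - 1)², 7)*(-1*19)) = -38548 + (58 + (-1*7 + 6*(-2 - 1)²)*(-1*19)) = -38548 + (58 + (-7 + 6*(-3)²)*(-19)) = -38548 + (58 + (-7 + 6*9)*(-19)) = -38548 + (58 + (-7 + 54)*(-19)) = -38548 + (58 + 47*(-19)) = -38548 + (58 - 893) = -38548 - 835 = -39383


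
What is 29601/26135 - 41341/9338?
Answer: -804032897/244048630 ≈ -3.2946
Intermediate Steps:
29601/26135 - 41341/9338 = -804032897/244048630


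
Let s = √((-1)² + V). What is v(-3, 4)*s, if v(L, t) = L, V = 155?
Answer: -6*√39 ≈ -37.470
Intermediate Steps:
s = 2*√39 (s = √((-1)² + 155) = √(1 + 155) = √156 = 2*√39 ≈ 12.490)
v(-3, 4)*s = -6*√39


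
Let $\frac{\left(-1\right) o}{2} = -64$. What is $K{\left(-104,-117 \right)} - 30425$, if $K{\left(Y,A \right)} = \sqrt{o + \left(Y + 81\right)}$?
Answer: $-30425 + \sqrt{105} \approx -30415.0$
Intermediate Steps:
$o = 128$ ($o = \left(-2\right) \left(-64\right) = 128$)
$K{\left(Y,A \right)} = \sqrt{209 + Y}$ ($K{\left(Y,A \right)} = \sqrt{128 + \left(Y + 81\right)} = \sqrt{128 + \left(81 + Y\right)} = \sqrt{209 + Y}$)
$K{\left(-104,-117 \right)} - 30425 = \sqrt{209 - 104} - 30425 = \sqrt{105} - 30425 = -30425 + \sqrt{105}$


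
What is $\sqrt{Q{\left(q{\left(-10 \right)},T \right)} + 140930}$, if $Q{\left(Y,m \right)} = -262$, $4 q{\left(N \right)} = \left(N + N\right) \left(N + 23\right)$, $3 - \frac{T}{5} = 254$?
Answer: $2 \sqrt{35167} \approx 375.06$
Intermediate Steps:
$T = -1255$ ($T = 15 - 1270 = -1255$)
$q{\left(N \right)} = \frac{N \left(23 + N\right)}{2}$ ($q{\left(N \right)} = \frac{\left(N + N\right) \left(N + 23\right)}{4} = \frac{2 N \left(23 + N\right)}{4} = \frac{N \left(23 + N\right)}{2}$)
$\sqrt{Q{\left(q{\left(-10 \right)},T \right)} + 140930} = \sqrt{-262 + 140930} = \sqrt{140668} = 2 \sqrt{35167}$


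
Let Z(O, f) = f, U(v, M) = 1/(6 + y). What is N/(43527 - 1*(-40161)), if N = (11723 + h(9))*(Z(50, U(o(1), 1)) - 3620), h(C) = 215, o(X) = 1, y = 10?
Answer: -345718511/669504 ≈ -516.38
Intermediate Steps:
U(v, M) = 1/16 (U(v, M) = 1/(6 + 10) = 1/16)
N = -345718511/8 (N = (11723 + 215)*(1/16 - 3620) = 11938*(-57919/16) = -345718511/8 ≈ -4.3215e+7)
N/(43527 - 1*(-40161)) = -345718511/(8*(43527 - 1*(-40161))) = -345718511/(8*(43527 + 40161)) = -345718511/8/83688 = -345718511/8*1/83688 = -345718511/669504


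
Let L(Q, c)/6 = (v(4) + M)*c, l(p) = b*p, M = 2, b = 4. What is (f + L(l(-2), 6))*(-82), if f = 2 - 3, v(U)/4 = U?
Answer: -53054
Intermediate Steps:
v(U) = 4*U
l(p) = 4*p
L(Q, c) = 108*c (L(Q, c) = 6*((4*4 + 2)*c) = 6*((16 + 2)*c) = 6*(18*c) = 108*c)
f = -1
(f + L(l(-2), 6))*(-82) = (-1 + 108*6)*(-82) = (-1 + 648)*(-82) = 647*(-82) = -53054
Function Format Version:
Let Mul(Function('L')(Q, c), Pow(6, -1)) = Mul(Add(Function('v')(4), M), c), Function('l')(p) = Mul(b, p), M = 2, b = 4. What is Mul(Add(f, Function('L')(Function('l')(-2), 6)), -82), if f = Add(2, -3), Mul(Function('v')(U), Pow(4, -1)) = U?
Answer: -53054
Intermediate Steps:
Function('v')(U) = Mul(4, U)
Function('l')(p) = Mul(4, p)
Function('L')(Q, c) = Mul(108, c) (Function('L')(Q, c) = Mul(6, Mul(Add(Mul(4, 4), 2), c)) = Mul(6, Mul(Add(16, 2), c)) = Mul(6, Mul(18, c)) = Mul(108, c))
f = -1
Mul(Add(f, Function('L')(Function('l')(-2), 6)), -82) = Mul(Add(-1, Mul(108, 6)), -82) = Mul(Add(-1, 648), -82) = Mul(647, -82) = -53054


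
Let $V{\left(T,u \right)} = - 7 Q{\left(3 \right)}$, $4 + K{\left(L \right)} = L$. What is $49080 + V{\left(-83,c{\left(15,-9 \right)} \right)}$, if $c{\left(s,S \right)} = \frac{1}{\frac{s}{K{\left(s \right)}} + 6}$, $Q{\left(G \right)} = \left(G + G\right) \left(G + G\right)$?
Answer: $48828$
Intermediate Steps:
$Q{\left(G \right)} = 4 G^{2}$ ($Q{\left(G \right)} = 2 G 2 G = 4 G^{2}$)
$K{\left(L \right)} = -4 + L$
$c{\left(s,S \right)} = \frac{1}{6 + \frac{s}{-4 + s}}$ ($c{\left(s,S \right)} = \frac{1}{\frac{s}{-4 + s} + 6} = \frac{1}{6 + \frac{s}{-4 + s}}$)
$V{\left(T,u \right)} = -252$ ($V{\left(T,u \right)} = - 7 \cdot 4 \cdot 3^{2} = - 7 \cdot 4 \cdot 9 = \left(-7\right) 36 = -252$)
$49080 + V{\left(-83,c{\left(15,-9 \right)} \right)} = 49080 - 252 = 48828$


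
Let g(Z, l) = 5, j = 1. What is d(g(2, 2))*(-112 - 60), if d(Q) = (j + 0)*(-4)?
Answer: 688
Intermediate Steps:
d(Q) = -4 (d(Q) = (1 + 0)*(-4) = 1*(-4) = -4)
d(g(2, 2))*(-112 - 60) = -4*(-112 - 60) = -4*(-172) = 688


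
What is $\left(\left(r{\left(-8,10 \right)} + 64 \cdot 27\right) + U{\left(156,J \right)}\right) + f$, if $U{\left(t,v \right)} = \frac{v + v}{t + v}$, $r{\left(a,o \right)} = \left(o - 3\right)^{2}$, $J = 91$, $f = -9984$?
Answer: $- \frac{155919}{19} \approx -8206.3$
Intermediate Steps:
$r{\left(a,o \right)} = \left(-3 + o\right)^{2}$
$U{\left(t,v \right)} = \frac{2 v}{t + v}$
$\left(\left(r{\left(-8,10 \right)} + 64 \cdot 27\right) + U{\left(156,J \right)}\right) + f = \left(\left(\left(-3 + 10\right)^{2} + 64 \cdot 27\right) + 2 \cdot 91 \frac{1}{156 + 91}\right) - 9984 = \left(\left(7^{2} + 1728\right) + 2 \cdot 91 \cdot \frac{1}{247}\right) - 9984 = \left(\left(49 + 1728\right) + 2 \cdot 91 \cdot \frac{1}{247}\right) - 9984 = \left(1777 + \frac{14}{19}\right) - 9984 = \frac{33777}{19} - 9984 = - \frac{155919}{19}$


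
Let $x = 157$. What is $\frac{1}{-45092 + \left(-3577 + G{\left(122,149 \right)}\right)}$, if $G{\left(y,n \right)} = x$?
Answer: $- \frac{1}{48512} \approx -2.0613 \cdot 10^{-5}$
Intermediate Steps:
$G{\left(y,n \right)} = 157$
$\frac{1}{-45092 + \left(-3577 + G{\left(122,149 \right)}\right)} = \frac{1}{-45092 + \left(-3577 + 157\right)} = \frac{1}{-45092 - 3420} = \frac{1}{-48512} = - \frac{1}{48512}$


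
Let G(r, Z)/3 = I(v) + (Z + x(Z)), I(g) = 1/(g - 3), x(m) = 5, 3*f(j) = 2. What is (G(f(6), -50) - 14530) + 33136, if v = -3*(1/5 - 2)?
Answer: 73889/4 ≈ 18472.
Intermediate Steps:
f(j) = ⅔ (f(j) = (⅓)*2 = ⅔)
v = 27/5 (v = -3*(⅕ - 2) = -3*(-9/5) = 27/5 ≈ 5.4000)
I(g) = 1/(-3 + g)
G(r, Z) = 65/4 + 3*Z (G(r, Z) = 3*(1/(-3 + 27/5) + (Z + 5)) = 3*(1/(12/5) + (5 + Z)) = 3*(5/12 + (5 + Z)) = 3*(65/12 + Z) = 65/4 + 3*Z)
(G(f(6), -50) - 14530) + 33136 = ((65/4 + 3*(-50)) - 14530) + 33136 = ((65/4 - 150) - 14530) + 33136 = (-535/4 - 14530) + 33136 = -58655/4 + 33136 = 73889/4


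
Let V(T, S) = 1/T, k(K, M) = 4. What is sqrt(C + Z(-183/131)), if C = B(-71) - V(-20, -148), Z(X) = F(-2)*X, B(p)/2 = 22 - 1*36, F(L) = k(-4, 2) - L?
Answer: I*sqrt(62348795)/1310 ≈ 6.0276*I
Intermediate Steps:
F(L) = 4 - L
B(p) = -28 (B(p) = 2*(22 - 1*36) = 2*(22 - 36) = 2*(-14) = -28)
Z(X) = 6*X (Z(X) = (4 - 1*(-2))*X = (4 + 2)*X = 6*X)
C = -559/20 (C = -28 - 1/(-20) = -28 - 1*(-1/20) = -28 + 1/20 = -559/20 ≈ -27.950)
sqrt(C + Z(-183/131)) = sqrt(-559/20 + 6*(-183/131)) = sqrt(-559/20 - 1098/131) = sqrt(-95189/2620) = I*sqrt(62348795)/1310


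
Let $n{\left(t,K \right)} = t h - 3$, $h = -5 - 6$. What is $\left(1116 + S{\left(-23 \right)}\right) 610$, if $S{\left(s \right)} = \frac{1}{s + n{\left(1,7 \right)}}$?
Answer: $\frac{25187510}{37} \approx 6.8074 \cdot 10^{5}$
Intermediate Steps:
$h = -11$ ($h = -5 - 6 = -11$)
$n{\left(t,K \right)} = -3 - 11 t$ ($n{\left(t,K \right)} = t \left(-11\right) - 3 = - 11 t - 3 = -3 - 11 t$)
$S{\left(s \right)} = \frac{1}{-14 + s}$ ($S{\left(s \right)} = \frac{1}{s - 14} = \frac{1}{-14 + s}$)
$\left(1116 + S{\left(-23 \right)}\right) 610 = \left(1116 + \frac{1}{-14 - 23}\right) 610 = \left(1116 + \frac{1}{-37}\right) 610 = \left(1116 - \frac{1}{37}\right) 610 = \frac{41291}{37} \cdot 610 = \frac{25187510}{37}$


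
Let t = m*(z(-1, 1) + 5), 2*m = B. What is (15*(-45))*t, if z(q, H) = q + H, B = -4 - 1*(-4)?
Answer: 0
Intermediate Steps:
B = 0 (B = -4 + 4 = 0)
z(q, H) = H + q
m = 0 (m = (½)*0 = 0)
t = 0 (t = 0*((1 - 1) + 5) = 0*(0 + 5) = 0*5 = 0)
(15*(-45))*t = (15*(-45))*0 = -675*0 = 0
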